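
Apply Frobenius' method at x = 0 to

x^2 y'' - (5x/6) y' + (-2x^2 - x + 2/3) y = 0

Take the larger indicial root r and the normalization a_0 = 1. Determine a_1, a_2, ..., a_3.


Write in Frobenius form y'' + (p(x)/x) y' + (q(x)/x^2) y = 0:
  p(x) = -5/6,  q(x) = -2x^2 - x + 2/3.
Indicial equation: r(r-1) + (-5/6) r + (2/3) = 0 -> roots r_1 = 4/3, r_2 = 1/2.
Take r = r_1 = 4/3. Let y(x) = x^r sum_{n>=0} a_n x^n with a_0 = 1.
Substitute y = x^r sum a_n x^n and match x^{r+n}. The recurrence is
  D(n) a_n - 1 a_{n-1} - 2 a_{n-2} = 0,  where D(n) = (r+n)(r+n-1) + (-5/6)(r+n) + (2/3).
  a_n = [1 a_{n-1} + 2 a_{n-2}] / D(n).
Since the indicial polynomial factors as (r - r_1)(r - r_2), D(n) = (r_1 + n - r_1)(r_1 + n - r_2) = n(n + 5/6).
Evaluating step by step (a_0 = 1):
  n = 1: D(1) = 1(1 + 5/6) = 11/6; numerator = 1(1) = 1; a_1 = (1)/(11/6) = 6/11
  n = 2: D(2) = 2(2 + 5/6) = 17/3; numerator = 1(6/11) + 2(1) = 28/11; a_2 = (28/11)/(17/3) = 84/187
  n = 3: D(3) = 3(3 + 5/6) = 23/2; numerator = 1(84/187) + 2(6/11) = 288/187; a_3 = (288/187)/(23/2) = 576/4301

r = 4/3; a_0 = 1; a_1 = 6/11; a_2 = 84/187; a_3 = 576/4301


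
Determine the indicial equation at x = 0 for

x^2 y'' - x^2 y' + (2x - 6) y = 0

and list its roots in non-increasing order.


Divide by x^2 to reach normal form y'' + P_1(x) y' + P_2(x) y = 0 with P_1(x) = -1 and P_2(x) = 2/x - 6/x^2.
x = 0 is a singular point because the y-coefficient 2/x - 6/x^2 has a pole at x = 0.
It is a regular singular point because x P_1(x) = p(x) = -x and x^2 P_2(x) = q(x) = 2x - 6 are polynomials, hence analytic at x = 0.
p(0) = 0,  q(0) = -6.
Indicial equation: r(r-1) + p(0) r + q(0) = 0, i.e. r^2 + (p(0) - 1) r + q(0) = 0, i.e. r^2 - 1 r - 6 = 0.
Discriminant: (-1)^2 - 4(-6) = 25, so r = (1 ± 5)/2.
Solving: r_1 = 3, r_2 = -2.

indicial: r^2 - 1 r - 6 = 0; roots r_1 = 3, r_2 = -2


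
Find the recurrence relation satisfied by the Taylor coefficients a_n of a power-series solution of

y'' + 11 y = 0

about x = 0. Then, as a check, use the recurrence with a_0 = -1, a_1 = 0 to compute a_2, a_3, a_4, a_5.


Substitute y = sum_n a_n x^n into y'' + (const) y = 0.
y''(x) = sum_{n>=0} (n+2)(n+1) a_{n+2} x^n.
The ODE becomes sum_n [(n+2)(n+1) a_{n+2} + 11 a_n] x^n = 0.
Setting each coefficient to zero gives the recurrence:
  (n+2)(n+1) a_{n+2} + 11 a_n = 0,
  a_{n+2} = -11 / ((n+1)(n+2)) a_n.

Check with a_0 = -1, a_1 = 0 (apply the recurrence for n = 0, 1, 2, 3): a_0 = -1, a_1 = 0, a_2 = 11/2, a_3 = 0, a_4 = -121/24, a_5 = 0.

a_{n+2} = -11/((n+1)(n+2)) * a_n; check: a_0 = -1, a_1 = 0, a_2 = 11/2, a_3 = 0, a_4 = -121/24, a_5 = 0


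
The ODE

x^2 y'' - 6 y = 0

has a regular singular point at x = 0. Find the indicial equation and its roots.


Divide by x^2 to reach normal form y'' + P_1(x) y' + P_2(x) y = 0 with P_1(x) = 0 and P_2(x) = -6/x^2.
x = 0 is a singular point because the y-coefficient -6/x^2 has a pole at x = 0.
It is a regular singular point because x P_1(x) = p(x) = 0 and x^2 P_2(x) = q(x) = -6 are polynomials, hence analytic at x = 0.
p(0) = 0,  q(0) = -6.
Indicial equation: r(r-1) + p(0) r + q(0) = 0, i.e. r^2 + (p(0) - 1) r + q(0) = 0, i.e. r^2 - 1 r - 6 = 0.
Discriminant: (-1)^2 - 4(-6) = 25, so r = (1 ± 5)/2.
Solving: r_1 = 3, r_2 = -2.

indicial: r^2 - 1 r - 6 = 0; roots r_1 = 3, r_2 = -2


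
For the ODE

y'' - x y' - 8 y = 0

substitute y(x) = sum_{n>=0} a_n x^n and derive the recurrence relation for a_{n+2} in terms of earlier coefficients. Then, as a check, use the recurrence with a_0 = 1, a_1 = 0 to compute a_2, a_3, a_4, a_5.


Substitute y = sum_n a_n x^n.
y''(x) has coefficient (n+2)(n+1) a_{n+2} at x^n;
-x y'(x) has coefficient -n a_n at x^n (shift);
-8 y(x) has coefficient -8 a_n at x^n.
Matching x^n: (n+2)(n+1) a_{n+2} + (-n - 8) a_n = 0.
Thus a_{n+2} = (n + 8) / ((n+1)(n+2)) * a_n.

Check with a_0 = 1, a_1 = 0 (apply the recurrence for n = 0, 1, 2, 3): a_0 = 1, a_1 = 0, a_2 = 4, a_3 = 0, a_4 = 10/3, a_5 = 0.

a_(n+2) = (n + 8) / ((n+1)(n+2)) * a_n; check: a_0 = 1, a_1 = 0, a_2 = 4, a_3 = 0, a_4 = 10/3, a_5 = 0


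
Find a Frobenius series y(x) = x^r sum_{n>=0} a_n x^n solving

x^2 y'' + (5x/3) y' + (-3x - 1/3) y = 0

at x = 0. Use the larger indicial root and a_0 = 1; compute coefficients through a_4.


Write in Frobenius form y'' + (p(x)/x) y' + (q(x)/x^2) y = 0:
  p(x) = 5/3,  q(x) = -3x - 1/3.
Indicial equation: r(r-1) + (5/3) r + (-1/3) = 0 -> roots r_1 = 1/3, r_2 = -1.
Take r = r_1 = 1/3. Let y(x) = x^r sum_{n>=0} a_n x^n with a_0 = 1.
Substitute y = x^r sum a_n x^n and match x^{r+n}. The recurrence is
  D(n) a_n - 3 a_{n-1} = 0,  where D(n) = (r+n)(r+n-1) + (5/3)(r+n) + (-1/3).
  a_n = 3 / D(n) * a_{n-1}.
Since the indicial polynomial factors as (r - r_1)(r - r_2), D(n) = (r_1 + n - r_1)(r_1 + n - r_2) = n(n + 4/3).
Evaluating step by step (a_0 = 1):
  n = 1: D(1) = 1(1 + 4/3) = 7/3; numerator = 3(1) = 3; a_1 = (3)/(7/3) = 9/7
  n = 2: D(2) = 2(2 + 4/3) = 20/3; numerator = 3(9/7) = 27/7; a_2 = (27/7)/(20/3) = 81/140
  n = 3: D(3) = 3(3 + 4/3) = 13; numerator = 3(81/140) = 243/140; a_3 = (243/140)/(13) = 243/1820
  n = 4: D(4) = 4(4 + 4/3) = 64/3; numerator = 3(243/1820) = 729/1820; a_4 = (729/1820)/(64/3) = 2187/116480

r = 1/3; a_0 = 1; a_1 = 9/7; a_2 = 81/140; a_3 = 243/1820; a_4 = 2187/116480


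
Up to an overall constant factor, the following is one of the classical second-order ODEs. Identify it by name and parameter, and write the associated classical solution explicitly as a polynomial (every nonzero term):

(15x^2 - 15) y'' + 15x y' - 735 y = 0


All three coefficients share the factor -15; dividing through by -15 gives  (1 - x^2) y'' - x y' + 49 y = 0.
This matches the Chebyshev equation (1 - x^2) y'' - x y' + n^2 y = 0 (note the -x y' term, not -2x y') with n^2 = 49, so n = 7; the polynomial solution is T_7(x).
With y = sum_k a_k x^k, matching x^k gives (k+2)(k+1) a_{k+2} = (k^2 - n^2) a_k = (k - 7)(k + 7) a_k. The right side vanishes at k = 7, so the series with the parity of 7 terminates at degree 7.
Standard normalization: leading coefficient of T_n is 2^(n-1), so a_7 = 2^6 = 64. Work downward with a_k = (k+1)(k+2) a_{k+2} / ((k - 7)(k + 7)):
  a_5 = (6)(7)(64) / ((5 - 7)(5 + 7)) = 2688/(-24) = -112
  a_3 = (4)(5)(-112) / ((3 - 7)(3 + 7)) = -2240/(-40) = 56
  a_1 = (2)(3)(56) / ((1 - 7)(1 + 7)) = 336/(-48) = -7
Hence T_7(x) = 64 x^7 - 112 x^5 + 56 x^3 - 7 x.

T_7(x); series = 64 x^7 - 112 x^5 + 56 x^3 - 7 x


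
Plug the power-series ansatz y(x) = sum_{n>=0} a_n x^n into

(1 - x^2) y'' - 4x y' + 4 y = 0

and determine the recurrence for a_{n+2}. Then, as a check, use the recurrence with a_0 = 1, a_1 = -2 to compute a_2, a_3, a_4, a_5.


Substitute y = sum_n a_n x^n.
(1 - 1 x^2) y'' contributes (n+2)(n+1) a_{n+2} - n(n-1) a_n at x^n.
-4 x y'(x) contributes -4 n a_n at x^n.
4 y(x) contributes 4 a_n at x^n.
Matching x^n: (n+2)(n+1) a_{n+2} + (-n(n-1) - 4 n + 4) a_n = 0.
Thus a_{n+2} = (n(n-1) + 4 n - 4) / ((n+1)(n+2)) * a_n.

Check with a_0 = 1, a_1 = -2 (apply the recurrence for n = 0, 1, 2, 3): a_0 = 1, a_1 = -2, a_2 = -2, a_3 = 0, a_4 = -1, a_5 = 0.

a_(n+2) = (n(n-1) + 4 n - 4) / ((n+1)(n+2)) * a_n; check: a_0 = 1, a_1 = -2, a_2 = -2, a_3 = 0, a_4 = -1, a_5 = 0


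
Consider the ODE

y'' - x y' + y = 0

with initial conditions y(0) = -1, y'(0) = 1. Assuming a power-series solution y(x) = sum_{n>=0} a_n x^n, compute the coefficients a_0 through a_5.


Ansatz: y(x) = sum_{n>=0} a_n x^n, so y'(x) = sum_{n>=1} n a_n x^(n-1) and y''(x) = sum_{n>=2} n(n-1) a_n x^(n-2).
Substitute into P(x) y'' + Q(x) y' + R(x) y = 0 with P(x) = 1, Q(x) = -x, R(x) = 1, and match powers of x.
Initial conditions: a_0 = -1, a_1 = 1.
Setting the coefficient of each power of x to zero and solving order by order (substituting the coefficients already found):
  x^0: 2 a_2 + a_0 = 0  ->  2 a_2 = -a_0 = 1  ->  a_2 = 1/2
  x^1: 6 a_3 = 0  ->  a_3 = 0
  x^2: 12 a_4 - a_2 = 0  ->  12 a_4 = a_2 = 1/2  ->  a_4 = 1/24
  x^3: 20 a_5 - 2 a_3 = 0  ->  20 a_5 = 2 a_3 = 0  ->  a_5 = 0
Truncated series: y(x) = -1 + x + (1/2) x^2 + (1/24) x^4 + O(x^6).

a_0 = -1; a_1 = 1; a_2 = 1/2; a_3 = 0; a_4 = 1/24; a_5 = 0


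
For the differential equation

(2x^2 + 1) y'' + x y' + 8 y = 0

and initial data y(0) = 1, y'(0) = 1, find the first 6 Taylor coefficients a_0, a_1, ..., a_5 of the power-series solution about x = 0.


Ansatz: y(x) = sum_{n>=0} a_n x^n, so y'(x) = sum_{n>=1} n a_n x^(n-1) and y''(x) = sum_{n>=2} n(n-1) a_n x^(n-2).
Substitute into P(x) y'' + Q(x) y' + R(x) y = 0 with P(x) = 2x^2 + 1, Q(x) = x, R(x) = 8, and match powers of x.
Initial conditions: a_0 = 1, a_1 = 1.
Setting the coefficient of each power of x to zero and solving order by order (substituting the coefficients already found):
  x^0: 2 a_2 + 8 a_0 = 0  ->  2 a_2 = -8 a_0 = -8  ->  a_2 = -4
  x^1: 6 a_3 + 9 a_1 = 0  ->  6 a_3 = -9 a_1 = -9  ->  a_3 = -3/2
  x^2: 12 a_4 + 14 a_2 = 0  ->  12 a_4 = -14 a_2 = 56  ->  a_4 = 14/3
  x^3: 20 a_5 + 23 a_3 = 0  ->  20 a_5 = -23 a_3 = 69/2  ->  a_5 = 69/40
Truncated series: y(x) = 1 + x - 4 x^2 - (3/2) x^3 + (14/3) x^4 + (69/40) x^5 + O(x^6).

a_0 = 1; a_1 = 1; a_2 = -4; a_3 = -3/2; a_4 = 14/3; a_5 = 69/40


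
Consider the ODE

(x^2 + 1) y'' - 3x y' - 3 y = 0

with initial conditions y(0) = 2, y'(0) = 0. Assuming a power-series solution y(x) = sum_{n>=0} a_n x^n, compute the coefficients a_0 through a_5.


Ansatz: y(x) = sum_{n>=0} a_n x^n, so y'(x) = sum_{n>=1} n a_n x^(n-1) and y''(x) = sum_{n>=2} n(n-1) a_n x^(n-2).
Substitute into P(x) y'' + Q(x) y' + R(x) y = 0 with P(x) = x^2 + 1, Q(x) = -3x, R(x) = -3, and match powers of x.
Initial conditions: a_0 = 2, a_1 = 0.
Setting the coefficient of each power of x to zero and solving order by order (substituting the coefficients already found):
  x^0: 2 a_2 - 3 a_0 = 0  ->  2 a_2 = 3 a_0 = 6  ->  a_2 = 3
  x^1: 6 a_3 - 6 a_1 = 0  ->  6 a_3 = 6 a_1 = 0  ->  a_3 = 0
  x^2: 12 a_4 - 7 a_2 = 0  ->  12 a_4 = 7 a_2 = 21  ->  a_4 = 7/4
  x^3: 20 a_5 - 6 a_3 = 0  ->  20 a_5 = 6 a_3 = 0  ->  a_5 = 0
Truncated series: y(x) = 2 + 3 x^2 + (7/4) x^4 + O(x^6).

a_0 = 2; a_1 = 0; a_2 = 3; a_3 = 0; a_4 = 7/4; a_5 = 0


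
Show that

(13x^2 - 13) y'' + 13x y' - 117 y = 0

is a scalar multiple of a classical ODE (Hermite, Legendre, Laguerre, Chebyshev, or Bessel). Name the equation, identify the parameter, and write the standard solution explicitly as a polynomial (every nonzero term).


All three coefficients share the factor -13; dividing through by -13 gives  (1 - x^2) y'' - x y' + 9 y = 0.
This matches the Chebyshev equation (1 - x^2) y'' - x y' + n^2 y = 0 (note the -x y' term, not -2x y') with n^2 = 9, so n = 3; the polynomial solution is T_3(x).
With y = sum_k a_k x^k, matching x^k gives (k+2)(k+1) a_{k+2} = (k^2 - n^2) a_k = (k - 3)(k + 3) a_k. The right side vanishes at k = 3, so the series with the parity of 3 terminates at degree 3.
Standard normalization: leading coefficient of T_n is 2^(n-1), so a_3 = 2^2 = 4. Work downward with a_k = (k+1)(k+2) a_{k+2} / ((k - 3)(k + 3)):
  a_1 = (2)(3)(4) / ((1 - 3)(1 + 3)) = 24/(-8) = -3
Hence T_3(x) = 4 x^3 - 3 x.

T_3(x); series = 4 x^3 - 3 x


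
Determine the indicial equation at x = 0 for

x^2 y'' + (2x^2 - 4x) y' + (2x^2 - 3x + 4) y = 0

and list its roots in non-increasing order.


Divide by x^2 to reach normal form y'' + P_1(x) y' + P_2(x) y = 0 with P_1(x) = 2 - 4/x and P_2(x) = 2 - 3/x + 4/x^2.
x = 0 is a singular point because the y'-coefficient 2 - 4/x has a pole at x = 0 and the y-coefficient 2 - 3/x + 4/x^2 has a pole at x = 0.
It is a regular singular point because x P_1(x) = p(x) = 2x - 4 and x^2 P_2(x) = q(x) = 2x^2 - 3x + 4 are polynomials, hence analytic at x = 0.
p(0) = -4,  q(0) = 4.
Indicial equation: r(r-1) + p(0) r + q(0) = 0, i.e. r^2 + (p(0) - 1) r + q(0) = 0, i.e. r^2 - 5 r + 4 = 0.
Discriminant: (-5)^2 - 4(4) = 9, so r = (5 ± 3)/2.
Solving: r_1 = 4, r_2 = 1.

indicial: r^2 - 5 r + 4 = 0; roots r_1 = 4, r_2 = 1


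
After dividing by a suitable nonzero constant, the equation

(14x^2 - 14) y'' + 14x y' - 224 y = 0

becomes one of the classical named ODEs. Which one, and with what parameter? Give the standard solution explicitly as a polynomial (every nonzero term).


All three coefficients share the factor -14; dividing through by -14 gives  (1 - x^2) y'' - x y' + 16 y = 0.
This matches the Chebyshev equation (1 - x^2) y'' - x y' + n^2 y = 0 (note the -x y' term, not -2x y') with n^2 = 16, so n = 4; the polynomial solution is T_4(x).
With y = sum_k a_k x^k, matching x^k gives (k+2)(k+1) a_{k+2} = (k^2 - n^2) a_k = (k - 4)(k + 4) a_k. The right side vanishes at k = 4, so the series with the parity of 4 terminates at degree 4.
Standard normalization: leading coefficient of T_n is 2^(n-1), so a_4 = 2^3 = 8. Work downward with a_k = (k+1)(k+2) a_{k+2} / ((k - 4)(k + 4)):
  a_2 = (3)(4)(8) / ((2 - 4)(2 + 4)) = 96/(-12) = -8
  a_0 = (1)(2)(-8) / ((0 - 4)(0 + 4)) = -16/(-16) = 1
Hence T_4(x) = 8 x^4 - 8 x^2 + 1.

T_4(x); series = 8 x^4 - 8 x^2 + 1


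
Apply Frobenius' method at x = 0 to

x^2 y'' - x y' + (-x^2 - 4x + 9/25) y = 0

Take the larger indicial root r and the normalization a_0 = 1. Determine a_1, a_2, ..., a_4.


Write in Frobenius form y'' + (p(x)/x) y' + (q(x)/x^2) y = 0:
  p(x) = -1,  q(x) = -x^2 - 4x + 9/25.
Indicial equation: r(r-1) + (-1) r + (9/25) = 0 -> roots r_1 = 9/5, r_2 = 1/5.
Take r = r_1 = 9/5. Let y(x) = x^r sum_{n>=0} a_n x^n with a_0 = 1.
Substitute y = x^r sum a_n x^n and match x^{r+n}. The recurrence is
  D(n) a_n - 4 a_{n-1} - 1 a_{n-2} = 0,  where D(n) = (r+n)(r+n-1) + (-1)(r+n) + (9/25).
  a_n = [4 a_{n-1} + 1 a_{n-2}] / D(n).
Since the indicial polynomial factors as (r - r_1)(r - r_2), D(n) = (r_1 + n - r_1)(r_1 + n - r_2) = n(n + 8/5).
Evaluating step by step (a_0 = 1):
  n = 1: D(1) = 1(1 + 8/5) = 13/5; numerator = 4(1) = 4; a_1 = (4)/(13/5) = 20/13
  n = 2: D(2) = 2(2 + 8/5) = 36/5; numerator = 4(20/13) + 1(1) = 93/13; a_2 = (93/13)/(36/5) = 155/156
  n = 3: D(3) = 3(3 + 8/5) = 69/5; numerator = 4(155/156) + 1(20/13) = 215/39; a_3 = (215/39)/(69/5) = 1075/2691
  n = 4: D(4) = 4(4 + 8/5) = 112/5; numerator = 4(1075/2691) + 1(155/156) = 27895/10764; a_4 = (27895/10764)/(112/5) = 19925/172224

r = 9/5; a_0 = 1; a_1 = 20/13; a_2 = 155/156; a_3 = 1075/2691; a_4 = 19925/172224


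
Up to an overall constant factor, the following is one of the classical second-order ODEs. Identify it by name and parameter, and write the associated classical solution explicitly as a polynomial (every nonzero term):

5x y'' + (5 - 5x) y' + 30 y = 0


All three coefficients share the factor 5; dividing through by 5 gives  x y'' + (1 - x) y' + 6 y = 0.
This matches the Laguerre equation x y'' + (1 - x) y' + n y = 0 with n = 6; the polynomial solution is L_6(x).
With y = sum_k a_k x^k, matching x^k gives (k+1)k a_{k+1} + (k+1) a_{k+1} - k a_k + n a_k = 0, i.e. (k+1)^2 a_{k+1} = (k - n) a_k = (k - 6) a_k. The right side vanishes at k = 6, so the series terminates at degree 6.
Standard normalization L_n(0) = 1 gives a_0 = 1. Work upward with a_{k+1} = (k - 6) a_k / (k+1)^2:
  a_1 = (0 - 6)(1) / 1^2 = -6/1 = -6
  a_2 = (1 - 6)(-6) / 2^2 = 30/4 = 15/2
  a_3 = (2 - 6)(15/2) / 3^2 = -30/9 = -10/3
  a_4 = (3 - 6)(-10/3) / 4^2 = 10/16 = 5/8
  a_5 = (4 - 6)(5/8) / 5^2 = (-5/4)/25 = -1/20
  a_6 = (5 - 6)(-1/20) / 6^2 = (1/20)/36 = 1/720
Hence L_6(x) = x^6/720 - x^5/20 + 5 x^4/8 - 10 x^3/3 + 15 x^2/2 - 6 x + 1.

L_6(x); series = x^6/720 - x^5/20 + 5 x^4/8 - 10 x^3/3 + 15 x^2/2 - 6 x + 1


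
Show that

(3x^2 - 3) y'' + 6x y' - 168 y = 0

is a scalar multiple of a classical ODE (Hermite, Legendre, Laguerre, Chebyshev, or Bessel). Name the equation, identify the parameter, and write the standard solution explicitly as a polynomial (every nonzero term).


All three coefficients share the factor -3; dividing through by -3 gives  (1 - x^2) y'' - 2x y' + 56 y = 0.
This matches the Legendre equation (1 - x^2) y'' - 2x y' + n(n+1) y = 0 (note the -2x y' term) with n(n+1) = 56, so n = 7; the polynomial solution is P_7(x).
With y = sum_k a_k x^k, matching x^k gives (k+2)(k+1) a_{k+2} = [k(k+1) - n(n+1)] a_k = (k - 7)(k + 8) a_k. The right side vanishes at k = 7, so the series with the parity of 7 terminates at degree 7.
Standard normalization (P_n(1) = 1): leading coefficient (2n)!/(2^n (n!)^2) = 87178291200/(128*25401600) = 429/16, so a_7 = 429/16. Work downward with a_k = (k+1)(k+2) a_{k+2} / ((k - 7)(k + 8)):
  a_5 = (6)(7)(429/16) / ((5 - 7)(5 + 8)) = (9009/8)/(-26) = -693/16
  a_3 = (4)(5)(-693/16) / ((3 - 7)(3 + 8)) = (-3465/4)/(-44) = 315/16
  a_1 = (2)(3)(315/16) / ((1 - 7)(1 + 8)) = (945/8)/(-54) = -35/16
Hence P_7(x) = 429 x^7/16 - 693 x^5/16 + 315 x^3/16 - 35 x/16.

P_7(x); series = 429 x^7/16 - 693 x^5/16 + 315 x^3/16 - 35 x/16


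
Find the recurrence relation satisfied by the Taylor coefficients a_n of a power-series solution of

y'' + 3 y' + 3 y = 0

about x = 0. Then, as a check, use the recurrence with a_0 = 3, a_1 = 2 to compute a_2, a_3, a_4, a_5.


Substitute y = sum_n a_n x^n.
y''(x) has coefficient (n+2)(n+1) a_{n+2} at x^n;
3 y'(x) has coefficient 3 (n+1) a_{n+1} at x^n;
3 y(x) has coefficient 3 a_n at x^n.
Matching x^n: (n+2)(n+1) a_{n+2} + 3 (n+1) a_{n+1} + 3 a_n = 0.
Thus a_{n+2} = [-3 (n+1) a_{n+1} - 3 a_n] / ((n+1)(n+2)).

Check with a_0 = 3, a_1 = 2 (apply the recurrence for n = 0, 1, 2, 3): a_0 = 3, a_1 = 2, a_2 = -15/2, a_3 = 13/2, a_4 = -3, a_5 = 33/40.

a_(n+2) = [-3 (n+1) a_(n+1) - 3 a_n] / ((n+1)(n+2)); check: a_0 = 3, a_1 = 2, a_2 = -15/2, a_3 = 13/2, a_4 = -3, a_5 = 33/40


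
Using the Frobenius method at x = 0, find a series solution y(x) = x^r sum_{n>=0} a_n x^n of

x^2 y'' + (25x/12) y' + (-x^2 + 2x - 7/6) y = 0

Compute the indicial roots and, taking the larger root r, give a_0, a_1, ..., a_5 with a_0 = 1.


Write in Frobenius form y'' + (p(x)/x) y' + (q(x)/x^2) y = 0:
  p(x) = 25/12,  q(x) = -x^2 + 2x - 7/6.
Indicial equation: r(r-1) + (25/12) r + (-7/6) = 0 -> roots r_1 = 2/3, r_2 = -7/4.
Take r = r_1 = 2/3. Let y(x) = x^r sum_{n>=0} a_n x^n with a_0 = 1.
Substitute y = x^r sum a_n x^n and match x^{r+n}. The recurrence is
  D(n) a_n + 2 a_{n-1} - 1 a_{n-2} = 0,  where D(n) = (r+n)(r+n-1) + (25/12)(r+n) + (-7/6).
  a_n = [-2 a_{n-1} + 1 a_{n-2}] / D(n).
Since the indicial polynomial factors as (r - r_1)(r - r_2), D(n) = (r_1 + n - r_1)(r_1 + n - r_2) = n(n + 29/12).
Evaluating step by step (a_0 = 1):
  n = 1: D(1) = 1(1 + 29/12) = 41/12; numerator = -2(1) = -2; a_1 = (-2)/(41/12) = -24/41
  n = 2: D(2) = 2(2 + 29/12) = 53/6; numerator = -2(-24/41) + 1(1) = 89/41; a_2 = (89/41)/(53/6) = 534/2173
  n = 3: D(3) = 3(3 + 29/12) = 65/4; numerator = -2(534/2173) + 1(-24/41) = -2340/2173; a_3 = (-2340/2173)/(65/4) = -144/2173
  n = 4: D(4) = 4(4 + 29/12) = 77/3; numerator = -2(-144/2173) + 1(534/2173) = 822/2173; a_4 = (822/2173)/(77/3) = 2466/167321
  n = 5: D(5) = 5(5 + 29/12) = 445/12; numerator = -2(2466/167321) + 1(-144/2173) = -16020/167321; a_5 = (-16020/167321)/(445/12) = -432/167321

r = 2/3; a_0 = 1; a_1 = -24/41; a_2 = 534/2173; a_3 = -144/2173; a_4 = 2466/167321; a_5 = -432/167321


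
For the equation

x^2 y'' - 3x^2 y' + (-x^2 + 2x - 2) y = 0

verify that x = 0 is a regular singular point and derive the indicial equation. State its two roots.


Divide by x^2 to reach normal form y'' + P_1(x) y' + P_2(x) y = 0 with P_1(x) = -3 and P_2(x) = -1 + 2/x - 2/x^2.
x = 0 is a singular point because the y-coefficient -1 + 2/x - 2/x^2 has a pole at x = 0.
It is a regular singular point because x P_1(x) = p(x) = -3x and x^2 P_2(x) = q(x) = -x^2 + 2x - 2 are polynomials, hence analytic at x = 0.
p(0) = 0,  q(0) = -2.
Indicial equation: r(r-1) + p(0) r + q(0) = 0, i.e. r^2 + (p(0) - 1) r + q(0) = 0, i.e. r^2 - 1 r - 2 = 0.
Discriminant: (-1)^2 - 4(-2) = 9, so r = (1 ± 3)/2.
Solving: r_1 = 2, r_2 = -1.

indicial: r^2 - 1 r - 2 = 0; roots r_1 = 2, r_2 = -1


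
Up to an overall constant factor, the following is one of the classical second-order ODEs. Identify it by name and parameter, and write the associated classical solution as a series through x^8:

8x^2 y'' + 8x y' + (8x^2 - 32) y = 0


All three coefficients share the factor 8; dividing through by 8 gives  x^2 y'' + x y' + (x^2 - 4) y = 0.
This matches the Bessel equation x^2 y'' + x y' + (x^2 - nu^2) y = 0 with nu^2 = 4, so nu = 2; the solution bounded at x = 0 is J_2(x).
Frobenius at x = 0: indicial roots ±nu; for r = nu the recurrence k(k + 2nu) c_k = -c_{k-2} gives the standard series J_nu(x) = sum_{k>=0} (-1)^k / (k! (k+nu)!) (x/2)^(2k+nu). Evaluate the first 4 terms:
  k = 0: (-1)^0 / (0! * 2! * 2^2) x^2 = 1/(1*2*4) x^2 = (1/8) x^2
  k = 1: (-1)^1 / (1! * 3! * 2^4) x^4 = -1/(1*6*16) x^4 = (-1/96) x^4
  k = 2: (-1)^2 / (2! * 4! * 2^6) x^6 = 1/(2*24*64) x^6 = (1/3072) x^6
  k = 3: (-1)^3 / (3! * 5! * 2^8) x^8 = -1/(6*120*256) x^8 = (-1/184320) x^8
Hence J_2(x) = -x^8/184320 + x^6/3072 - x^4/96 + x^2/8 + ....

J_2(x); series = -x^8/184320 + x^6/3072 - x^4/96 + x^2/8


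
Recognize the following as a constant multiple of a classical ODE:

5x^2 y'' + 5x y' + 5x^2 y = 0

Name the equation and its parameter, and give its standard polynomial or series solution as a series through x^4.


All three coefficients share the factor 5; dividing through by 5 gives  x^2 y'' + x y' + x^2 y = 0.
This matches the Bessel equation x^2 y'' + x y' + (x^2 - nu^2) y = 0 with nu^2 = 0, so nu = 0; the solution bounded at x = 0 is J_0(x).
Frobenius at x = 0: indicial roots ±nu; for r = nu the recurrence k(k + 2nu) c_k = -c_{k-2} gives the standard series J_nu(x) = sum_{k>=0} (-1)^k / (k! (k+nu)!) (x/2)^(2k+nu). Evaluate the first 3 terms:
  k = 0: (-1)^0 / (0! * 0! * 2^0) x^0 = 1/(1*1*1) x^0 = (1) x^0
  k = 1: (-1)^1 / (1! * 1! * 2^2) x^2 = -1/(1*1*4) x^2 = (-1/4) x^2
  k = 2: (-1)^2 / (2! * 2! * 2^4) x^4 = 1/(2*2*16) x^4 = (1/64) x^4
Hence J_0(x) = x^4/64 - x^2/4 + 1 + ....

J_0(x); series = x^4/64 - x^2/4 + 1


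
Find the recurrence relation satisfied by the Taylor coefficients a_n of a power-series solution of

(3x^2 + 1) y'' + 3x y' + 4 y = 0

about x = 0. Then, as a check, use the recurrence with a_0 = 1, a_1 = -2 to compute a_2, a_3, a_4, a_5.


Substitute y = sum_n a_n x^n.
(1 + 3 x^2) y'' contributes (n+2)(n+1) a_{n+2} + 3 n(n-1) a_n at x^n.
3 x y'(x) contributes 3 n a_n at x^n.
4 y(x) contributes 4 a_n at x^n.
Matching x^n: (n+2)(n+1) a_{n+2} + (3 n(n-1) + 3 n + 4) a_n = 0.
Thus a_{n+2} = (-3 n(n-1) - 3 n - 4) / ((n+1)(n+2)) * a_n.

Check with a_0 = 1, a_1 = -2 (apply the recurrence for n = 0, 1, 2, 3): a_0 = 1, a_1 = -2, a_2 = -2, a_3 = 7/3, a_4 = 8/3, a_5 = -217/60.

a_(n+2) = (-3 n(n-1) - 3 n - 4) / ((n+1)(n+2)) * a_n; check: a_0 = 1, a_1 = -2, a_2 = -2, a_3 = 7/3, a_4 = 8/3, a_5 = -217/60


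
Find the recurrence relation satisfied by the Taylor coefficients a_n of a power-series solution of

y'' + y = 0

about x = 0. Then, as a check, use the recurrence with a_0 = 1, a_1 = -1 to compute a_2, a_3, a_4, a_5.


Substitute y = sum_n a_n x^n into y'' + (const) y = 0.
y''(x) = sum_{n>=0} (n+2)(n+1) a_{n+2} x^n.
The ODE becomes sum_n [(n+2)(n+1) a_{n+2} + 1 a_n] x^n = 0.
Setting each coefficient to zero gives the recurrence:
  (n+2)(n+1) a_{n+2} + 1 a_n = 0,
  a_{n+2} = -1 / ((n+1)(n+2)) a_n.

Check with a_0 = 1, a_1 = -1 (apply the recurrence for n = 0, 1, 2, 3): a_0 = 1, a_1 = -1, a_2 = -1/2, a_3 = 1/6, a_4 = 1/24, a_5 = -1/120.

a_{n+2} = -1/((n+1)(n+2)) * a_n; check: a_0 = 1, a_1 = -1, a_2 = -1/2, a_3 = 1/6, a_4 = 1/24, a_5 = -1/120


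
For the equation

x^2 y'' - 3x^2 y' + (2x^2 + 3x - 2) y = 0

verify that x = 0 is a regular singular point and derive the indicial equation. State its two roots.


Divide by x^2 to reach normal form y'' + P_1(x) y' + P_2(x) y = 0 with P_1(x) = -3 and P_2(x) = 2 + 3/x - 2/x^2.
x = 0 is a singular point because the y-coefficient 2 + 3/x - 2/x^2 has a pole at x = 0.
It is a regular singular point because x P_1(x) = p(x) = -3x and x^2 P_2(x) = q(x) = 2x^2 + 3x - 2 are polynomials, hence analytic at x = 0.
p(0) = 0,  q(0) = -2.
Indicial equation: r(r-1) + p(0) r + q(0) = 0, i.e. r^2 + (p(0) - 1) r + q(0) = 0, i.e. r^2 - 1 r - 2 = 0.
Discriminant: (-1)^2 - 4(-2) = 9, so r = (1 ± 3)/2.
Solving: r_1 = 2, r_2 = -1.

indicial: r^2 - 1 r - 2 = 0; roots r_1 = 2, r_2 = -1


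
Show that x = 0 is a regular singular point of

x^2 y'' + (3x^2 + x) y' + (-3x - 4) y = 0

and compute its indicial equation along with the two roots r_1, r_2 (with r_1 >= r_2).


Divide by x^2 to reach normal form y'' + P_1(x) y' + P_2(x) y = 0 with P_1(x) = 3 + 1/x and P_2(x) = -3/x - 4/x^2.
x = 0 is a singular point because the y'-coefficient 3 + 1/x has a pole at x = 0 and the y-coefficient -3/x - 4/x^2 has a pole at x = 0.
It is a regular singular point because x P_1(x) = p(x) = 3x + 1 and x^2 P_2(x) = q(x) = -3x - 4 are polynomials, hence analytic at x = 0.
p(0) = 1,  q(0) = -4.
Indicial equation: r(r-1) + p(0) r + q(0) = 0, i.e. r^2 + (p(0) - 1) r + q(0) = 0, i.e. r^2 - 4 = 0.
Discriminant: (0)^2 - 4(-4) = 16, so r = (0 ± 4)/2.
Solving: r_1 = 2, r_2 = -2.

indicial: r^2 - 4 = 0; roots r_1 = 2, r_2 = -2


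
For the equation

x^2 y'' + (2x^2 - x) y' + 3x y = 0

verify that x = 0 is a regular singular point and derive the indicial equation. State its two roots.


Divide by x^2 to reach normal form y'' + P_1(x) y' + P_2(x) y = 0 with P_1(x) = 2 - 1/x and P_2(x) = 3/x.
x = 0 is a singular point because the y'-coefficient 2 - 1/x has a pole at x = 0 and the y-coefficient 3/x has a pole at x = 0.
It is a regular singular point because x P_1(x) = p(x) = 2x - 1 and x^2 P_2(x) = q(x) = 3x are polynomials, hence analytic at x = 0.
p(0) = -1,  q(0) = 0.
Indicial equation: r(r-1) + p(0) r + q(0) = 0, i.e. r^2 + (p(0) - 1) r + q(0) = 0, i.e. r^2 - 2 r = 0.
Discriminant: (-2)^2 - 4(0) = 4, so r = (2 ± 2)/2.
Solving: r_1 = 2, r_2 = 0.

indicial: r^2 - 2 r = 0; roots r_1 = 2, r_2 = 0


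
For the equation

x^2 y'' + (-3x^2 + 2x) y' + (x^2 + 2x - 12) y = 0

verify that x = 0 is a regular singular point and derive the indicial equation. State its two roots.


Divide by x^2 to reach normal form y'' + P_1(x) y' + P_2(x) y = 0 with P_1(x) = -3 + 2/x and P_2(x) = 1 + 2/x - 12/x^2.
x = 0 is a singular point because the y'-coefficient -3 + 2/x has a pole at x = 0 and the y-coefficient 1 + 2/x - 12/x^2 has a pole at x = 0.
It is a regular singular point because x P_1(x) = p(x) = 2 - 3x and x^2 P_2(x) = q(x) = x^2 + 2x - 12 are polynomials, hence analytic at x = 0.
p(0) = 2,  q(0) = -12.
Indicial equation: r(r-1) + p(0) r + q(0) = 0, i.e. r^2 + (p(0) - 1) r + q(0) = 0, i.e. r^2 + 1 r - 12 = 0.
Discriminant: (1)^2 - 4(-12) = 49, so r = (-1 ± 7)/2.
Solving: r_1 = 3, r_2 = -4.

indicial: r^2 + 1 r - 12 = 0; roots r_1 = 3, r_2 = -4


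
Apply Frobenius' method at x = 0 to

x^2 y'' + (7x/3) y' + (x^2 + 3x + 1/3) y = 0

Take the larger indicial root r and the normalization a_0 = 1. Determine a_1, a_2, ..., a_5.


Write in Frobenius form y'' + (p(x)/x) y' + (q(x)/x^2) y = 0:
  p(x) = 7/3,  q(x) = x^2 + 3x + 1/3.
Indicial equation: r(r-1) + (7/3) r + (1/3) = 0 -> roots r_1 = -1/3, r_2 = -1.
Take r = r_1 = -1/3. Let y(x) = x^r sum_{n>=0} a_n x^n with a_0 = 1.
Substitute y = x^r sum a_n x^n and match x^{r+n}. The recurrence is
  D(n) a_n + 3 a_{n-1} + 1 a_{n-2} = 0,  where D(n) = (r+n)(r+n-1) + (7/3)(r+n) + (1/3).
  a_n = [-3 a_{n-1} - 1 a_{n-2}] / D(n).
Since the indicial polynomial factors as (r - r_1)(r - r_2), D(n) = (r_1 + n - r_1)(r_1 + n - r_2) = n(n + 2/3).
Evaluating step by step (a_0 = 1):
  n = 1: D(1) = 1(1 + 2/3) = 5/3; numerator = -3(1) = -3; a_1 = (-3)/(5/3) = -9/5
  n = 2: D(2) = 2(2 + 2/3) = 16/3; numerator = -3(-9/5) - 1(1) = 22/5; a_2 = (22/5)/(16/3) = 33/40
  n = 3: D(3) = 3(3 + 2/3) = 11; numerator = -3(33/40) - 1(-9/5) = -27/40; a_3 = (-27/40)/(11) = -27/440
  n = 4: D(4) = 4(4 + 2/3) = 56/3; numerator = -3(-27/440) - 1(33/40) = -141/220; a_4 = (-141/220)/(56/3) = -423/12320
  n = 5: D(5) = 5(5 + 2/3) = 85/3; numerator = -3(-423/12320) - 1(-27/440) = 405/2464; a_5 = (405/2464)/(85/3) = 243/41888

r = -1/3; a_0 = 1; a_1 = -9/5; a_2 = 33/40; a_3 = -27/440; a_4 = -423/12320; a_5 = 243/41888


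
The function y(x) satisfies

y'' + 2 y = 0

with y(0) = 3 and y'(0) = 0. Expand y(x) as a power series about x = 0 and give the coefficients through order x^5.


Ansatz: y(x) = sum_{n>=0} a_n x^n, so y'(x) = sum_{n>=1} n a_n x^(n-1) and y''(x) = sum_{n>=2} n(n-1) a_n x^(n-2).
Substitute into P(x) y'' + Q(x) y' + R(x) y = 0 with P(x) = 1, Q(x) = 0, R(x) = 2, and match powers of x.
Initial conditions: a_0 = 3, a_1 = 0.
Setting the coefficient of each power of x to zero and solving order by order (substituting the coefficients already found):
  x^0: 2 a_2 + 2 a_0 = 0  ->  2 a_2 = -2 a_0 = -6  ->  a_2 = -3
  x^1: 6 a_3 + 2 a_1 = 0  ->  6 a_3 = -2 a_1 = 0  ->  a_3 = 0
  x^2: 12 a_4 + 2 a_2 = 0  ->  12 a_4 = -2 a_2 = 6  ->  a_4 = 1/2
  x^3: 20 a_5 + 2 a_3 = 0  ->  20 a_5 = -2 a_3 = 0  ->  a_5 = 0
Truncated series: y(x) = 3 - 3 x^2 + (1/2) x^4 + O(x^6).

a_0 = 3; a_1 = 0; a_2 = -3; a_3 = 0; a_4 = 1/2; a_5 = 0


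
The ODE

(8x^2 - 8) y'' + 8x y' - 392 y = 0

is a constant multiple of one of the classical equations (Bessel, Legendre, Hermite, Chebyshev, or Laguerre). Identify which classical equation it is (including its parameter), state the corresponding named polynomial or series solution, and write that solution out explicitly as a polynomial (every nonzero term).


All three coefficients share the factor -8; dividing through by -8 gives  (1 - x^2) y'' - x y' + 49 y = 0.
This matches the Chebyshev equation (1 - x^2) y'' - x y' + n^2 y = 0 (note the -x y' term, not -2x y') with n^2 = 49, so n = 7; the polynomial solution is T_7(x).
With y = sum_k a_k x^k, matching x^k gives (k+2)(k+1) a_{k+2} = (k^2 - n^2) a_k = (k - 7)(k + 7) a_k. The right side vanishes at k = 7, so the series with the parity of 7 terminates at degree 7.
Standard normalization: leading coefficient of T_n is 2^(n-1), so a_7 = 2^6 = 64. Work downward with a_k = (k+1)(k+2) a_{k+2} / ((k - 7)(k + 7)):
  a_5 = (6)(7)(64) / ((5 - 7)(5 + 7)) = 2688/(-24) = -112
  a_3 = (4)(5)(-112) / ((3 - 7)(3 + 7)) = -2240/(-40) = 56
  a_1 = (2)(3)(56) / ((1 - 7)(1 + 7)) = 336/(-48) = -7
Hence T_7(x) = 64 x^7 - 112 x^5 + 56 x^3 - 7 x.

T_7(x); series = 64 x^7 - 112 x^5 + 56 x^3 - 7 x


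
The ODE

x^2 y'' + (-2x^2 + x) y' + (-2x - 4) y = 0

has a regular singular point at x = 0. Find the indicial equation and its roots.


Divide by x^2 to reach normal form y'' + P_1(x) y' + P_2(x) y = 0 with P_1(x) = -2 + 1/x and P_2(x) = -2/x - 4/x^2.
x = 0 is a singular point because the y'-coefficient -2 + 1/x has a pole at x = 0 and the y-coefficient -2/x - 4/x^2 has a pole at x = 0.
It is a regular singular point because x P_1(x) = p(x) = 1 - 2x and x^2 P_2(x) = q(x) = -2x - 4 are polynomials, hence analytic at x = 0.
p(0) = 1,  q(0) = -4.
Indicial equation: r(r-1) + p(0) r + q(0) = 0, i.e. r^2 + (p(0) - 1) r + q(0) = 0, i.e. r^2 - 4 = 0.
Discriminant: (0)^2 - 4(-4) = 16, so r = (0 ± 4)/2.
Solving: r_1 = 2, r_2 = -2.

indicial: r^2 - 4 = 0; roots r_1 = 2, r_2 = -2


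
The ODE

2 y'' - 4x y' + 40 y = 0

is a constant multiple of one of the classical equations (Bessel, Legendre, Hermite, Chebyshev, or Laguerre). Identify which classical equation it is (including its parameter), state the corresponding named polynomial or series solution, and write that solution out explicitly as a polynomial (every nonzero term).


All three coefficients share the factor 2; dividing through by 2 gives  y'' - 2x y' + 20 y = 0.
This matches the Hermite equation y'' - 2x y' + 2n y = 0 with 2n = 20, so n = 10; the polynomial solution is H_10(x).
With y = sum_k a_k x^k, matching x^k gives (k+2)(k+1) a_{k+2} = 2(k - n) a_k = 2(k - 10) a_k. The right side vanishes at k = 10, so the series with the parity of 10 terminates at degree 10.
Standard normalization: leading coefficient of H_n is 2^n, so a_10 = 2^10 = 1024. Work downward with a_k = (k+1)(k+2) a_{k+2} / (2(k - n)):
  a_8 = (9)(10)(1024) / (2(8 - 10)) = 92160/(-4) = -23040
  a_6 = (7)(8)(-23040) / (2(6 - 10)) = -1290240/(-8) = 161280
  a_4 = (5)(6)(161280) / (2(4 - 10)) = 4838400/(-12) = -403200
  a_2 = (3)(4)(-403200) / (2(2 - 10)) = -4838400/(-16) = 302400
  a_0 = (1)(2)(302400) / (2(0 - 10)) = 604800/(-20) = -30240
Hence H_10(x) = 1024 x^10 - 23040 x^8 + 161280 x^6 - 403200 x^4 + 302400 x^2 - 30240.

H_10(x); series = 1024 x^10 - 23040 x^8 + 161280 x^6 - 403200 x^4 + 302400 x^2 - 30240


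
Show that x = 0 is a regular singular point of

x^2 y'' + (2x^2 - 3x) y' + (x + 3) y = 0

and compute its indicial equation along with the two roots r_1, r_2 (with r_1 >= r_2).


Divide by x^2 to reach normal form y'' + P_1(x) y' + P_2(x) y = 0 with P_1(x) = 2 - 3/x and P_2(x) = 1/x + 3/x^2.
x = 0 is a singular point because the y'-coefficient 2 - 3/x has a pole at x = 0 and the y-coefficient 1/x + 3/x^2 has a pole at x = 0.
It is a regular singular point because x P_1(x) = p(x) = 2x - 3 and x^2 P_2(x) = q(x) = x + 3 are polynomials, hence analytic at x = 0.
p(0) = -3,  q(0) = 3.
Indicial equation: r(r-1) + p(0) r + q(0) = 0, i.e. r^2 + (p(0) - 1) r + q(0) = 0, i.e. r^2 - 4 r + 3 = 0.
Discriminant: (-4)^2 - 4(3) = 4, so r = (4 ± 2)/2.
Solving: r_1 = 3, r_2 = 1.

indicial: r^2 - 4 r + 3 = 0; roots r_1 = 3, r_2 = 1


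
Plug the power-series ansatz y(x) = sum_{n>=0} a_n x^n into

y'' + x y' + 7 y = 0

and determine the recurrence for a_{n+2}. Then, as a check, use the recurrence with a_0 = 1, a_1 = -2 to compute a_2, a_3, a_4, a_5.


Substitute y = sum_n a_n x^n.
y''(x) has coefficient (n+2)(n+1) a_{n+2} at x^n;
x y'(x) has coefficient n a_n at x^n (shift);
7 y(x) has coefficient 7 a_n at x^n.
Matching x^n: (n+2)(n+1) a_{n+2} + (n + 7) a_n = 0.
Thus a_{n+2} = (-n - 7) / ((n+1)(n+2)) * a_n.

Check with a_0 = 1, a_1 = -2 (apply the recurrence for n = 0, 1, 2, 3): a_0 = 1, a_1 = -2, a_2 = -7/2, a_3 = 8/3, a_4 = 21/8, a_5 = -4/3.

a_(n+2) = (-n - 7) / ((n+1)(n+2)) * a_n; check: a_0 = 1, a_1 = -2, a_2 = -7/2, a_3 = 8/3, a_4 = 21/8, a_5 = -4/3


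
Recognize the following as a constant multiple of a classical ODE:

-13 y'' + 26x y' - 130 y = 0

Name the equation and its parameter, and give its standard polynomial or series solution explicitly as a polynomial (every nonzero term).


All three coefficients share the factor -13; dividing through by -13 gives  y'' - 2x y' + 10 y = 0.
This matches the Hermite equation y'' - 2x y' + 2n y = 0 with 2n = 10, so n = 5; the polynomial solution is H_5(x).
With y = sum_k a_k x^k, matching x^k gives (k+2)(k+1) a_{k+2} = 2(k - n) a_k = 2(k - 5) a_k. The right side vanishes at k = 5, so the series with the parity of 5 terminates at degree 5.
Standard normalization: leading coefficient of H_n is 2^n, so a_5 = 2^5 = 32. Work downward with a_k = (k+1)(k+2) a_{k+2} / (2(k - n)):
  a_3 = (4)(5)(32) / (2(3 - 5)) = 640/(-4) = -160
  a_1 = (2)(3)(-160) / (2(1 - 5)) = -960/(-8) = 120
Hence H_5(x) = 32 x^5 - 160 x^3 + 120 x.

H_5(x); series = 32 x^5 - 160 x^3 + 120 x


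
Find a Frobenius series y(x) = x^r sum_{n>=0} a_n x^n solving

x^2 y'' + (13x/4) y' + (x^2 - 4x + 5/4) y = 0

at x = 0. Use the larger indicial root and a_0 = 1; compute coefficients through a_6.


Write in Frobenius form y'' + (p(x)/x) y' + (q(x)/x^2) y = 0:
  p(x) = 13/4,  q(x) = x^2 - 4x + 5/4.
Indicial equation: r(r-1) + (13/4) r + (5/4) = 0 -> roots r_1 = -1, r_2 = -5/4.
Take r = r_1 = -1. Let y(x) = x^r sum_{n>=0} a_n x^n with a_0 = 1.
Substitute y = x^r sum a_n x^n and match x^{r+n}. The recurrence is
  D(n) a_n - 4 a_{n-1} + 1 a_{n-2} = 0,  where D(n) = (r+n)(r+n-1) + (13/4)(r+n) + (5/4).
  a_n = [4 a_{n-1} - 1 a_{n-2}] / D(n).
Since the indicial polynomial factors as (r - r_1)(r - r_2), D(n) = (r_1 + n - r_1)(r_1 + n - r_2) = n(n + 1/4).
Evaluating step by step (a_0 = 1):
  n = 1: D(1) = 1(1 + 1/4) = 5/4; numerator = 4(1) = 4; a_1 = (4)/(5/4) = 16/5
  n = 2: D(2) = 2(2 + 1/4) = 9/2; numerator = 4(16/5) - 1(1) = 59/5; a_2 = (59/5)/(9/2) = 118/45
  n = 3: D(3) = 3(3 + 1/4) = 39/4; numerator = 4(118/45) - 1(16/5) = 328/45; a_3 = (328/45)/(39/4) = 1312/1755
  n = 4: D(4) = 4(4 + 1/4) = 17; numerator = 4(1312/1755) - 1(118/45) = 646/1755; a_4 = (646/1755)/(17) = 38/1755
  n = 5: D(5) = 5(5 + 1/4) = 105/4; numerator = 4(38/1755) - 1(1312/1755) = -232/351; a_5 = (-232/351)/(105/4) = -928/36855
  n = 6: D(6) = 6(6 + 1/4) = 75/2; numerator = 4(-928/36855) - 1(38/1755) = -902/7371; a_6 = (-902/7371)/(75/2) = -1804/552825

r = -1; a_0 = 1; a_1 = 16/5; a_2 = 118/45; a_3 = 1312/1755; a_4 = 38/1755; a_5 = -928/36855; a_6 = -1804/552825


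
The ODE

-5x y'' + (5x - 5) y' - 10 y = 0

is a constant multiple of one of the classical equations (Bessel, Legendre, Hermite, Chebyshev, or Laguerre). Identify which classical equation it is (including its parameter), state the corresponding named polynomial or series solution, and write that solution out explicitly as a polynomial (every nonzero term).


All three coefficients share the factor -5; dividing through by -5 gives  x y'' + (1 - x) y' + 2 y = 0.
This matches the Laguerre equation x y'' + (1 - x) y' + n y = 0 with n = 2; the polynomial solution is L_2(x).
With y = sum_k a_k x^k, matching x^k gives (k+1)k a_{k+1} + (k+1) a_{k+1} - k a_k + n a_k = 0, i.e. (k+1)^2 a_{k+1} = (k - n) a_k = (k - 2) a_k. The right side vanishes at k = 2, so the series terminates at degree 2.
Standard normalization L_n(0) = 1 gives a_0 = 1. Work upward with a_{k+1} = (k - 2) a_k / (k+1)^2:
  a_1 = (0 - 2)(1) / 1^2 = -2/1 = -2
  a_2 = (1 - 2)(-2) / 2^2 = 2/4 = 1/2
Hence L_2(x) = x^2/2 - 2 x + 1.

L_2(x); series = x^2/2 - 2 x + 1


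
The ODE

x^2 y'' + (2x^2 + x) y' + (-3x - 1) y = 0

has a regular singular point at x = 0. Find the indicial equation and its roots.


Divide by x^2 to reach normal form y'' + P_1(x) y' + P_2(x) y = 0 with P_1(x) = 2 + 1/x and P_2(x) = -3/x - 1/x^2.
x = 0 is a singular point because the y'-coefficient 2 + 1/x has a pole at x = 0 and the y-coefficient -3/x - 1/x^2 has a pole at x = 0.
It is a regular singular point because x P_1(x) = p(x) = 2x + 1 and x^2 P_2(x) = q(x) = -3x - 1 are polynomials, hence analytic at x = 0.
p(0) = 1,  q(0) = -1.
Indicial equation: r(r-1) + p(0) r + q(0) = 0, i.e. r^2 + (p(0) - 1) r + q(0) = 0, i.e. r^2 - 1 = 0.
Discriminant: (0)^2 - 4(-1) = 4, so r = (0 ± 2)/2.
Solving: r_1 = 1, r_2 = -1.

indicial: r^2 - 1 = 0; roots r_1 = 1, r_2 = -1


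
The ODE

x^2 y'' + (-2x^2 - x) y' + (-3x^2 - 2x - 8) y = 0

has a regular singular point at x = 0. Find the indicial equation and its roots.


Divide by x^2 to reach normal form y'' + P_1(x) y' + P_2(x) y = 0 with P_1(x) = -2 - 1/x and P_2(x) = -3 - 2/x - 8/x^2.
x = 0 is a singular point because the y'-coefficient -2 - 1/x has a pole at x = 0 and the y-coefficient -3 - 2/x - 8/x^2 has a pole at x = 0.
It is a regular singular point because x P_1(x) = p(x) = -2x - 1 and x^2 P_2(x) = q(x) = -3x^2 - 2x - 8 are polynomials, hence analytic at x = 0.
p(0) = -1,  q(0) = -8.
Indicial equation: r(r-1) + p(0) r + q(0) = 0, i.e. r^2 + (p(0) - 1) r + q(0) = 0, i.e. r^2 - 2 r - 8 = 0.
Discriminant: (-2)^2 - 4(-8) = 36, so r = (2 ± 6)/2.
Solving: r_1 = 4, r_2 = -2.

indicial: r^2 - 2 r - 8 = 0; roots r_1 = 4, r_2 = -2


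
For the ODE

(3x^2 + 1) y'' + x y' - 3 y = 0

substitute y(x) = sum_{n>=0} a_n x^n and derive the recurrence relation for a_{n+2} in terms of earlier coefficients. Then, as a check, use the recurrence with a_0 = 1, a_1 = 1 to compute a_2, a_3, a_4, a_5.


Substitute y = sum_n a_n x^n.
(1 + 3 x^2) y'' contributes (n+2)(n+1) a_{n+2} + 3 n(n-1) a_n at x^n.
x y'(x) contributes n a_n at x^n.
-3 y(x) contributes -3 a_n at x^n.
Matching x^n: (n+2)(n+1) a_{n+2} + (3 n(n-1) + n - 3) a_n = 0.
Thus a_{n+2} = (-3 n(n-1) - n + 3) / ((n+1)(n+2)) * a_n.

Check with a_0 = 1, a_1 = 1 (apply the recurrence for n = 0, 1, 2, 3): a_0 = 1, a_1 = 1, a_2 = 3/2, a_3 = 1/3, a_4 = -5/8, a_5 = -3/10.

a_(n+2) = (-3 n(n-1) - n + 3) / ((n+1)(n+2)) * a_n; check: a_0 = 1, a_1 = 1, a_2 = 3/2, a_3 = 1/3, a_4 = -5/8, a_5 = -3/10


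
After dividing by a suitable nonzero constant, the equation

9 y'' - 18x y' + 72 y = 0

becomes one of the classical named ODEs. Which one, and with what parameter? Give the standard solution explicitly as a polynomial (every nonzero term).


All three coefficients share the factor 9; dividing through by 9 gives  y'' - 2x y' + 8 y = 0.
This matches the Hermite equation y'' - 2x y' + 2n y = 0 with 2n = 8, so n = 4; the polynomial solution is H_4(x).
With y = sum_k a_k x^k, matching x^k gives (k+2)(k+1) a_{k+2} = 2(k - n) a_k = 2(k - 4) a_k. The right side vanishes at k = 4, so the series with the parity of 4 terminates at degree 4.
Standard normalization: leading coefficient of H_n is 2^n, so a_4 = 2^4 = 16. Work downward with a_k = (k+1)(k+2) a_{k+2} / (2(k - n)):
  a_2 = (3)(4)(16) / (2(2 - 4)) = 192/(-4) = -48
  a_0 = (1)(2)(-48) / (2(0 - 4)) = -96/(-8) = 12
Hence H_4(x) = 16 x^4 - 48 x^2 + 12.

H_4(x); series = 16 x^4 - 48 x^2 + 12
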